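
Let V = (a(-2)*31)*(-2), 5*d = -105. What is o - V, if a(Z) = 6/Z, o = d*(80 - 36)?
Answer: -1110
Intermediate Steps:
d = -21 (d = (1/5)*(-105) = -21)
o = -924 (o = -21*(80 - 36) = -21*44 = -924)
V = 186 (V = ((6/(-2))*31)*(-2) = ((6*(-1/2))*31)*(-2) = -3*31*(-2) = -93*(-2) = 186)
o - V = -924 - 1*186 = -924 - 186 = -1110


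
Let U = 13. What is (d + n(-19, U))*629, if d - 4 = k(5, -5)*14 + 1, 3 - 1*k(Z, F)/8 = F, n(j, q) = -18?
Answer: 555407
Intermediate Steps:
k(Z, F) = 24 - 8*F
d = 901 (d = 4 + ((24 - 8*(-5))*14 + 1) = 4 + ((24 + 40)*14 + 1) = 4 + (64*14 + 1) = 4 + (896 + 1) = 4 + 897 = 901)
(d + n(-19, U))*629 = (901 - 18)*629 = 883*629 = 555407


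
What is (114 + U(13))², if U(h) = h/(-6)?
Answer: 450241/36 ≈ 12507.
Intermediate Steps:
U(h) = -h/6 (U(h) = h*(-⅙) = -h/6)
(114 + U(13))² = (114 - ⅙*13)² = (114 - 13/6)² = (671/6)² = 450241/36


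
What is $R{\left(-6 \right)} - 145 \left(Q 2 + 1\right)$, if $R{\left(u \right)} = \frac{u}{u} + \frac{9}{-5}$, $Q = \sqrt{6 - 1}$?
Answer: $- \frac{729}{5} - 290 \sqrt{5} \approx -794.26$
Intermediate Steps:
$Q = \sqrt{5} \approx 2.2361$
$R{\left(u \right)} = - \frac{4}{5}$ ($R{\left(u \right)} = 1 + 9 \left(- \frac{1}{5}\right) = 1 - \frac{9}{5} = - \frac{4}{5}$)
$R{\left(-6 \right)} - 145 \left(Q 2 + 1\right) = - \frac{4}{5} - 145 \left(\sqrt{5} \cdot 2 + 1\right) = - \frac{4}{5} - 145 \left(2 \sqrt{5} + 1\right) = - \frac{4}{5} - 145 \left(1 + 2 \sqrt{5}\right) = - \frac{4}{5} - \left(145 + 290 \sqrt{5}\right) = - \frac{729}{5} - 290 \sqrt{5}$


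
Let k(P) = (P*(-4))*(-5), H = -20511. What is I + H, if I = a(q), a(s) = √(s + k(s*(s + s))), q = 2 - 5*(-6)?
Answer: -20511 + 4*√2562 ≈ -20309.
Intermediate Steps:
k(P) = 20*P (k(P) = -4*P*(-5) = 20*P)
q = 32 (q = 2 + 30 = 32)
a(s) = √(s + 40*s²) (a(s) = √(s + 20*(s*(s + s))) = √(s + 20*(s*(2*s))) = √(s + 20*(2*s²)) = √(s + 40*s²))
I = 4*√2562 (I = √(32*(1 + 40*32)) = √(32*(1 + 1280)) = √(32*1281) = √40992 = 4*√2562 ≈ 202.46)
I + H = 4*√2562 - 20511 = -20511 + 4*√2562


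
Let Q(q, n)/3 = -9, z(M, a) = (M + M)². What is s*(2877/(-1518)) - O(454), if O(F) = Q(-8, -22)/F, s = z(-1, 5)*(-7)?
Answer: 6102235/114862 ≈ 53.127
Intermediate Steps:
z(M, a) = 4*M² (z(M, a) = (2*M)² = 4*M²)
Q(q, n) = -27 (Q(q, n) = 3*(-9) = -27)
s = -28 (s = (4*(-1)²)*(-7) = (4*1)*(-7) = 4*(-7) = -28)
O(F) = -27/F
s*(2877/(-1518)) - O(454) = -80556/(-1518) - (-27)/454 = -80556*(-1)/1518 - (-27)/454 = -28*(-959/506) - 1*(-27/454) = 13426/253 + 27/454 = 6102235/114862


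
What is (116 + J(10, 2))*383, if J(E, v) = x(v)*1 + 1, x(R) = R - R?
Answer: 44811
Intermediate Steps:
x(R) = 0
J(E, v) = 1 (J(E, v) = 0*1 + 1 = 0 + 1 = 1)
(116 + J(10, 2))*383 = (116 + 1)*383 = 117*383 = 44811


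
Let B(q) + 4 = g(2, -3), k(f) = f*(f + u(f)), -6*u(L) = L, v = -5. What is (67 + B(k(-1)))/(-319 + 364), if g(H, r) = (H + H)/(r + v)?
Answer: 25/18 ≈ 1.3889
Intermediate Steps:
u(L) = -L/6
k(f) = 5*f**2/6 (k(f) = f*(f - f/6) = f*(5*f/6) = 5*f**2/6)
g(H, r) = 2*H/(-5 + r) (g(H, r) = (H + H)/(r - 5) = (2*H)/(-5 + r) = 2*H/(-5 + r))
B(q) = -9/2 (B(q) = -4 + 2*2/(-5 - 3) = -4 + 2*2/(-8) = -4 + 2*2*(-1/8) = -4 - 1/2 = -9/2)
(67 + B(k(-1)))/(-319 + 364) = (67 - 9/2)/(-319 + 364) = (125/2)/45 = (125/2)*(1/45) = 25/18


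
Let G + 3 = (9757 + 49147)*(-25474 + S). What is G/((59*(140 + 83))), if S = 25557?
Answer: 4889029/13157 ≈ 371.59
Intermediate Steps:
G = 4889029 (G = -3 + (9757 + 49147)*(-25474 + 25557) = -3 + 58904*83 = -3 + 4889032 = 4889029)
G/((59*(140 + 83))) = 4889029/((59*(140 + 83))) = 4889029/((59*223)) = 4889029/13157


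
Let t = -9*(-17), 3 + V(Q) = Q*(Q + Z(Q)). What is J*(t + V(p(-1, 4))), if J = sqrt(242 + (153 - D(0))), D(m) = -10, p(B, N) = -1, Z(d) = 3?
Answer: 1332*sqrt(5) ≈ 2978.4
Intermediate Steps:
V(Q) = -3 + Q*(3 + Q) (V(Q) = -3 + Q*(Q + 3) = -3 + Q*(3 + Q))
t = 153
J = 9*sqrt(5) (J = sqrt(242 + (153 - 1*(-10))) = sqrt(242 + (153 + 10)) = sqrt(242 + 163) = sqrt(405) = 9*sqrt(5) ≈ 20.125)
J*(t + V(p(-1, 4))) = (9*sqrt(5))*(153 + (-3 + (-1)**2 + 3*(-1))) = (9*sqrt(5))*(153 + (-3 + 1 - 3)) = (9*sqrt(5))*(153 - 5) = (9*sqrt(5))*148 = 1332*sqrt(5)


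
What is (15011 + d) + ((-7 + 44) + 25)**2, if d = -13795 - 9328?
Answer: -4268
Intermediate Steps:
d = -23123
(15011 + d) + ((-7 + 44) + 25)**2 = (15011 - 23123) + ((-7 + 44) + 25)**2 = -8112 + (37 + 25)**2 = -8112 + 62**2 = -8112 + 3844 = -4268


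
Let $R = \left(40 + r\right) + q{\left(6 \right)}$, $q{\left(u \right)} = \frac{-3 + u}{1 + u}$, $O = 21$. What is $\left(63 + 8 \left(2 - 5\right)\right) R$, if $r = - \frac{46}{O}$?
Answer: $\frac{10439}{7} \approx 1491.3$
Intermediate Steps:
$r = - \frac{46}{21} \approx -2.1905$
$q{\left(u \right)} = \frac{-3 + u}{1 + u}$
$R = \frac{803}{21}$ ($R = \left(40 - \frac{46}{21}\right) + \frac{-3 + 6}{1 + 6} = \frac{794}{21} + \frac{1}{7} \cdot 3 = \frac{794}{21} + \frac{3}{7} = \frac{803}{21} \approx 38.238$)
$\left(63 + 8 \left(2 - 5\right)\right) R = \left(63 + 8 \left(2 - 5\right)\right) \frac{803}{21} = \left(63 + 8 \left(-3\right)\right) \frac{803}{21} = \left(63 - 24\right) \frac{803}{21} = 39 \cdot \frac{803}{21} = \frac{10439}{7}$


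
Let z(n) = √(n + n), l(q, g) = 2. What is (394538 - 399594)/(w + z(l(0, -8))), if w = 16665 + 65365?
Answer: -316/5127 ≈ -0.061634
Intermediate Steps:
z(n) = √2*√n (z(n) = √(2*n) = √2*√n)
w = 82030
(394538 - 399594)/(w + z(l(0, -8))) = (394538 - 399594)/(82030 + √2*√2) = -5056/(82030 + 2) = -5056/82032 = -5056*1/82032 = -316/5127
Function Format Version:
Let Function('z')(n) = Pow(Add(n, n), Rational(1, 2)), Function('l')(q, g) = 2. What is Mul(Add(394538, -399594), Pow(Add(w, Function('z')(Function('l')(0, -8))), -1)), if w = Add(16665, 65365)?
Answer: Rational(-316, 5127) ≈ -0.061634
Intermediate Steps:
Function('z')(n) = Mul(Pow(2, Rational(1, 2)), Pow(n, Rational(1, 2))) (Function('z')(n) = Pow(Mul(2, n), Rational(1, 2)) = Mul(Pow(2, Rational(1, 2)), Pow(n, Rational(1, 2))))
w = 82030
Mul(Add(394538, -399594), Pow(Add(w, Function('z')(Function('l')(0, -8))), -1)) = Mul(Add(394538, -399594), Pow(Add(82030, Mul(Pow(2, Rational(1, 2)), Pow(2, Rational(1, 2)))), -1)) = Mul(-5056, Pow(Add(82030, 2), -1)) = Mul(-5056, Pow(82032, -1)) = Mul(-5056, Rational(1, 82032)) = Rational(-316, 5127)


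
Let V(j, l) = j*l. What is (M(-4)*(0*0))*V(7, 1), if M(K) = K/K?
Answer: 0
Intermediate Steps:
M(K) = 1
(M(-4)*(0*0))*V(7, 1) = (1*(0*0))*(7*1) = (1*0)*7 = 0*7 = 0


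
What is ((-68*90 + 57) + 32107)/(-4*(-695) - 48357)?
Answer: -4/7 ≈ -0.57143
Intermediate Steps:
((-68*90 + 57) + 32107)/(-4*(-695) - 48357) = ((-6120 + 57) + 32107)/(2780 - 48357) = (-6063 + 32107)/(-45577) = 26044*(-1/45577) = -4/7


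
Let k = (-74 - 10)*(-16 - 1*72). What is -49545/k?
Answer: -16515/2464 ≈ -6.7025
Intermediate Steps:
k = 7392 (k = -84*(-16 - 72) = -84*(-88) = 7392)
-49545/k = -49545/7392 = -49545*1/7392 = -16515/2464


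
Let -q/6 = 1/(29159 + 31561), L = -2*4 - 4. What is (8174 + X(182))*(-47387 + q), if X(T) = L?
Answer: -177915439611/460 ≈ -3.8677e+8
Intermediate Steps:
L = -12 (L = -8 - 4 = -12)
X(T) = -12
q = -1/10120 (q = -6/(29159 + 31561) = -6/60720 = -6*1/60720 = -1/10120 ≈ -9.8814e-5)
(8174 + X(182))*(-47387 + q) = (8174 - 12)*(-47387 - 1/10120) = 8162*(-479556441/10120) = -177915439611/460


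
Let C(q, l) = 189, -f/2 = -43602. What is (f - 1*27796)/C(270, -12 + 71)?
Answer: 59408/189 ≈ 314.33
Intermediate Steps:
f = 87204 (f = -2*(-43602) = 87204)
(f - 1*27796)/C(270, -12 + 71) = (87204 - 1*27796)/189 = (87204 - 27796)*(1/189) = 59408*(1/189) = 59408/189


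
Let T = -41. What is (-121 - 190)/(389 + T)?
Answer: -311/348 ≈ -0.89368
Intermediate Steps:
(-121 - 190)/(389 + T) = (-121 - 190)/(389 - 41) = -311/348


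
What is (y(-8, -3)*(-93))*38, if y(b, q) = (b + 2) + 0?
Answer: 21204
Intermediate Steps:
y(b, q) = 2 + b (y(b, q) = (2 + b) + 0 = 2 + b)
(y(-8, -3)*(-93))*38 = ((2 - 8)*(-93))*38 = -6*(-93)*38 = 558*38 = 21204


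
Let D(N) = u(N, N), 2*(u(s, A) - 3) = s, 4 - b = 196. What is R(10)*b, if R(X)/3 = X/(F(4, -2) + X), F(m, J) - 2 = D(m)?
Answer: -5760/17 ≈ -338.82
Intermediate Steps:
b = -192 (b = 4 - 1*196 = 4 - 196 = -192)
u(s, A) = 3 + s/2
D(N) = 3 + N/2
F(m, J) = 5 + m/2 (F(m, J) = 2 + (3 + m/2) = 5 + m/2)
R(X) = 3*X/(7 + X) (R(X) = 3*(X/((5 + (½)*4) + X)) = 3*(X/((5 + 2) + X)) = 3*(X/(7 + X)) = 3*X/(7 + X))
R(10)*b = (3*10/(7 + 10))*(-192) = (3*10/17)*(-192) = (3*10*(1/17))*(-192) = (30/17)*(-192) = -5760/17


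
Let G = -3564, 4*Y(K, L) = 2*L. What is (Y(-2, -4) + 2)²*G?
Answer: 0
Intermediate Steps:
Y(K, L) = L/2 (Y(K, L) = (2*L)/4 = L/2)
(Y(-2, -4) + 2)²*G = ((½)*(-4) + 2)²*(-3564) = (-2 + 2)²*(-3564) = 0²*(-3564) = 0*(-3564) = 0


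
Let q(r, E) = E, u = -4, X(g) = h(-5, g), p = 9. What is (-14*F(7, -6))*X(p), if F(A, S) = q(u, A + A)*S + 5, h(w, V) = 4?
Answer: 4424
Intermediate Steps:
X(g) = 4
F(A, S) = 5 + 2*A*S (F(A, S) = (A + A)*S + 5 = (2*A)*S + 5 = 2*A*S + 5 = 5 + 2*A*S)
(-14*F(7, -6))*X(p) = -14*(5 + 2*7*(-6))*4 = -14*(5 - 84)*4 = -14*(-79)*4 = 1106*4 = 4424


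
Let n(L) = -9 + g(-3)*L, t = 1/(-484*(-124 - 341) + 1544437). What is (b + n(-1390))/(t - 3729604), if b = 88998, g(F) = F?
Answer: -18316063447/733280343243 ≈ -0.024978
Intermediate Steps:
t = 1/1769497 (t = 1/(-484*(-465) + 1544437) = 1/(225060 + 1544437) = 1/1769497 ≈ 5.6513e-7)
n(L) = -9 - 3*L
(b + n(-1390))/(t - 3729604) = (88998 + (-9 - 3*(-1390)))/(1/1769497 - 3729604) = (88998 + (-9 + 4170))/(-6599523089187/1769497) = (88998 + 4161)*(-1769497/6599523089187) = 93159*(-1769497/6599523089187) = -18316063447/733280343243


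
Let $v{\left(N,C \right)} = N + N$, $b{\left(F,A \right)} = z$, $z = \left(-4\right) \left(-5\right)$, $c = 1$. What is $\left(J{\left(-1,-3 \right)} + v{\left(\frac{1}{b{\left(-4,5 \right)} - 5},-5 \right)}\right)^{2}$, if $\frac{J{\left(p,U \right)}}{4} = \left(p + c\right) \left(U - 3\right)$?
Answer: $\frac{4}{225} \approx 0.017778$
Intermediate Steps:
$z = 20$
$b{\left(F,A \right)} = 20$
$J{\left(p,U \right)} = 4 \left(1 + p\right) \left(-3 + U\right)$ ($J{\left(p,U \right)} = 4 \left(p + 1\right) \left(U - 3\right) = 4 \left(1 + p\right) \left(-3 + U\right)$)
$v{\left(N,C \right)} = 2 N$
$\left(J{\left(-1,-3 \right)} + v{\left(\frac{1}{b{\left(-4,5 \right)} - 5},-5 \right)}\right)^{2} = \left(\left(-12 - -12 + 4 \left(-3\right) + 4 \left(-3\right) \left(-1\right)\right) + \frac{2}{20 - 5}\right)^{2} = \left(\left(-12 + 12 - 12 + 12\right) + \frac{2}{15}\right)^{2} = \left(0 + 2 \cdot \frac{1}{15}\right)^{2} = \left(0 + \frac{2}{15}\right)^{2} = \left(\frac{2}{15}\right)^{2} = \frac{4}{225}$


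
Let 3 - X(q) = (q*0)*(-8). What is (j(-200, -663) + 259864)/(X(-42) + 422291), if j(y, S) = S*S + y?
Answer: 699233/422294 ≈ 1.6558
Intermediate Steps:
X(q) = 3 (X(q) = 3 - q*0*(-8) = 3 - 0*(-8) = 3 - 1*0 = 3 + 0 = 3)
j(y, S) = y + S² (j(y, S) = S² + y = y + S²)
(j(-200, -663) + 259864)/(X(-42) + 422291) = ((-200 + (-663)²) + 259864)/(3 + 422291) = ((-200 + 439569) + 259864)/422294 = (439369 + 259864)*(1/422294) = 699233*(1/422294) = 699233/422294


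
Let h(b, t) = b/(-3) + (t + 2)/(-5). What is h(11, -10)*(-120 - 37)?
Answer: 4867/15 ≈ 324.47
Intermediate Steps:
h(b, t) = -⅖ - b/3 - t/5 (h(b, t) = b*(-⅓) + (2 + t)*(-⅕) = -b/3 + (-⅖ - t/5) = -⅖ - b/3 - t/5)
h(11, -10)*(-120 - 37) = (-⅖ - ⅓*11 - ⅕*(-10))*(-120 - 37) = (-⅖ - 11/3 + 2)*(-157) = -31/15*(-157) = 4867/15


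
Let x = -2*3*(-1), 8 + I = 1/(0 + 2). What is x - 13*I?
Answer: 207/2 ≈ 103.50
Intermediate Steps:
I = -15/2 (I = -8 + 1/(0 + 2) = -8 + 1/2 = -15/2 ≈ -7.5000)
x = 6 (x = -6*(-1) = 6)
x - 13*I = 6 - 13*(-15/2) = 6 + 195/2 = 207/2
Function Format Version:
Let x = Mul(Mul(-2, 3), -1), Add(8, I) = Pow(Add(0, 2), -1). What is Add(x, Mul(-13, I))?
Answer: Rational(207, 2) ≈ 103.50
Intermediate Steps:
I = Rational(-15, 2) (I = Add(-8, Pow(Add(0, 2), -1)) = Add(-8, Pow(2, -1)) = Add(-8, Rational(1, 2)) = Rational(-15, 2) ≈ -7.5000)
x = 6 (x = Mul(-6, -1) = 6)
Add(x, Mul(-13, I)) = Add(6, Mul(-13, Rational(-15, 2))) = Add(6, Rational(195, 2)) = Rational(207, 2)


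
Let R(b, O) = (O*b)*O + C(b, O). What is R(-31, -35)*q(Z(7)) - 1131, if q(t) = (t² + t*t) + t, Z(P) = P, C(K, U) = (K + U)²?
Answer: -3531126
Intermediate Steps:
R(b, O) = (O + b)² + b*O² (R(b, O) = (O*b)*O + (b + O)² = b*O² + (O + b)² = (O + b)² + b*O²)
q(t) = t + 2*t² (q(t) = (t² + t²) + t = 2*t² + t = t + 2*t²)
R(-31, -35)*q(Z(7)) - 1131 = ((-35 - 31)² - 31*(-35)²)*(7*(1 + 2*7)) - 1131 = ((-66)² - 31*1225)*(7*(1 + 14)) - 1131 = (4356 - 37975)*(7*15) - 1131 = -33619*105 - 1131 = -3529995 - 1131 = -3531126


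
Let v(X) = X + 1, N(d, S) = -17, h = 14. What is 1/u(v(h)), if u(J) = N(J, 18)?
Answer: -1/17 ≈ -0.058824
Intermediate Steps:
v(X) = 1 + X
u(J) = -17
1/u(v(h)) = 1/(-17) = -1/17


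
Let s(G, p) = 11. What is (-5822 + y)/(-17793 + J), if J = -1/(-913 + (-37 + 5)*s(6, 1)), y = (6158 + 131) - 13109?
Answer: 7996065/11254072 ≈ 0.71050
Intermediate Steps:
y = -6820 (y = 6289 - 13109 = -6820)
J = 1/1265 (J = -1/(-913 + (-37 + 5)*11) = -1/(-913 - 32*11) = -1/(-913 - 352) = -1/(-1265) = -1*(-1/1265) = 1/1265 ≈ 0.00079051)
(-5822 + y)/(-17793 + J) = (-5822 - 6820)/(-17793 + 1/1265) = -12642/(-22508144/1265) = -12642*(-1265/22508144) = 7996065/11254072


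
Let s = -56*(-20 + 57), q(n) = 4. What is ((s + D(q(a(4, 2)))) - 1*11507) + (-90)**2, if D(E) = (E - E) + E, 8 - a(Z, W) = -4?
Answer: -5475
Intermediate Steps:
a(Z, W) = 12 (a(Z, W) = 8 - 1*(-4) = 8 + 4 = 12)
D(E) = E (D(E) = 0 + E = E)
s = -2072 (s = -56*37 = -2072)
((s + D(q(a(4, 2)))) - 1*11507) + (-90)**2 = ((-2072 + 4) - 1*11507) + (-90)**2 = (-2068 - 11507) + 8100 = -13575 + 8100 = -5475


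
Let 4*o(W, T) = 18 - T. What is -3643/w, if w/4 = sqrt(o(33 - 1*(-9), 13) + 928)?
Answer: -3643*sqrt(413)/2478 ≈ -29.877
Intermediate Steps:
o(W, T) = 9/2 - T/4 (o(W, T) = (18 - T)/4 = 9/2 - T/4)
w = 6*sqrt(413) (w = 4*sqrt((9/2 - 1/4*13) + 928) = 4*sqrt((9/2 - 13/4) + 928) = 4*sqrt(5/4 + 928) = 4*sqrt(3717/4) = 4*(3*sqrt(413)/2) = 6*sqrt(413) ≈ 121.93)
-3643/w = -3643*sqrt(413)/2478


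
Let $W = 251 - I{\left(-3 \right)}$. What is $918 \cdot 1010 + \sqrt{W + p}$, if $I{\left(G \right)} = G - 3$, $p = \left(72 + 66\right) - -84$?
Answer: $927180 + \sqrt{479} \approx 9.272 \cdot 10^{5}$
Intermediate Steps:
$p = 222$ ($p = 138 + 84 = 222$)
$I{\left(G \right)} = -3 + G$
$W = 257$ ($W = 251 - \left(-3 - 3\right) = 251 - -6 = 251 + 6 = 257$)
$918 \cdot 1010 + \sqrt{W + p} = 918 \cdot 1010 + \sqrt{257 + 222} = 927180 + \sqrt{479}$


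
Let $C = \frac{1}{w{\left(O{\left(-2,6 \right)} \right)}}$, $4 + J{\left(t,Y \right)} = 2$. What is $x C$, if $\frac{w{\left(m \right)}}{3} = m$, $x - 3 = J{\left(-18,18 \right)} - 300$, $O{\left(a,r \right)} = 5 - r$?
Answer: $\frac{299}{3} \approx 99.667$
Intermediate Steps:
$J{\left(t,Y \right)} = -2$ ($J{\left(t,Y \right)} = -4 + 2 = -2$)
$x = -299$ ($x = 3 - 302 = -299$)
$w{\left(m \right)} = 3 m$
$C = - \frac{1}{3}$ ($C = \frac{1}{3 \left(5 - 6\right)} = \frac{1}{3 \left(-1\right)} = \frac{1}{-3} = - \frac{1}{3} \approx -0.33333$)
$x C = \left(-299\right) \left(- \frac{1}{3}\right) = \frac{299}{3}$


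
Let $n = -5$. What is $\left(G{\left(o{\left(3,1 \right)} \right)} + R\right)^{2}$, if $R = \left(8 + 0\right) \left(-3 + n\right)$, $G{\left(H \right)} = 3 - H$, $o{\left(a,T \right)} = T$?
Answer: $3844$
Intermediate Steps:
$R = -64$ ($R = \left(8 + 0\right) \left(-3 - 5\right) = 8 \left(-8\right) = -64$)
$\left(G{\left(o{\left(3,1 \right)} \right)} + R\right)^{2} = \left(\left(3 - 1\right) - 64\right)^{2} = \left(2 - 64\right)^{2} = \left(-62\right)^{2} = 3844$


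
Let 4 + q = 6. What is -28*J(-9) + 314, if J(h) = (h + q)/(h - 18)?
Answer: 8282/27 ≈ 306.74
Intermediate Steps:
q = 2 (q = -4 + 6 = 2)
J(h) = (2 + h)/(-18 + h) (J(h) = (h + 2)/(h - 18) = (2 + h)/(-18 + h))
-28*J(-9) + 314 = -28*(2 - 9)/(-18 - 9) + 314 = -28*(-7)/(-27) + 314 = -(-28)*(-7)/27 + 314 = -28*7/27 + 314 = -196/27 + 314 = 8282/27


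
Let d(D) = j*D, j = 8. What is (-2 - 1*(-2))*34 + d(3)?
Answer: 24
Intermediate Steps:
d(D) = 8*D
(-2 - 1*(-2))*34 + d(3) = (-2 - 1*(-2))*34 + 8*3 = (-2 + 2)*34 + 24 = 0*34 + 24 = 0 + 24 = 24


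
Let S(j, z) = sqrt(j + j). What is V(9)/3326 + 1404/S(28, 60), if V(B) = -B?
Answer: -9/3326 + 351*sqrt(14)/7 ≈ 187.61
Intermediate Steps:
S(j, z) = sqrt(2)*sqrt(j) (S(j, z) = sqrt(2*j) = sqrt(2)*sqrt(j))
V(9)/3326 + 1404/S(28, 60) = -1*9/3326 + 1404/((sqrt(2)*sqrt(28))) = -9*1/3326 + 1404/((sqrt(2)*(2*sqrt(7)))) = -9/3326 + 1404/((2*sqrt(14))) = -9/3326 + 1404*(sqrt(14)/28) = -9/3326 + 351*sqrt(14)/7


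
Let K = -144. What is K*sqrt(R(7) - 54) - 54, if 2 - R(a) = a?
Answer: -54 - 144*I*sqrt(59) ≈ -54.0 - 1106.1*I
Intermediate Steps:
R(a) = 2 - a
K*sqrt(R(7) - 54) - 54 = -144*sqrt((2 - 1*7) - 54) - 54 = -144*sqrt((2 - 7) - 54) - 54 = -144*sqrt(-5 - 54) - 54 = -144*I*sqrt(59) - 54 = -54 - 144*I*sqrt(59)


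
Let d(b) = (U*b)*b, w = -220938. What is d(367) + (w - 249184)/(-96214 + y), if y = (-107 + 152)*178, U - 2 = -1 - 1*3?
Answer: -11879873495/44102 ≈ -2.6937e+5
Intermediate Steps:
U = -2 (U = 2 + (-1 - 1*3) = 2 + (-1 - 3) = 2 - 4 = -2)
y = 8010 (y = 45*178 = 8010)
d(b) = -2*b**2 (d(b) = (-2*b)*b = -2*b**2)
d(367) + (w - 249184)/(-96214 + y) = -2*367**2 + (-220938 - 249184)/(-96214 + 8010) = -2*134689 - 470122/(-88204) = -269378 - 470122*(-1/88204) = -269378 + 235061/44102 = -11879873495/44102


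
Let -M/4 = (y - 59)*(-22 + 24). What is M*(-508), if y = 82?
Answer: 93472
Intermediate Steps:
M = -184 (M = -4*(82 - 59)*(-22 + 24) = -92*2 = -4*46 = -184)
M*(-508) = -184*(-508) = 93472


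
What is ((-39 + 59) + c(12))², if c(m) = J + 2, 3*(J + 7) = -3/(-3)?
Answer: 2116/9 ≈ 235.11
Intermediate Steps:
J = -20/3 (J = -7 + (-3/(-3))/3 = -7 + (-3*(-⅓))/3 = -7 + (⅓)*1 = -7 + ⅓ = -20/3 ≈ -6.6667)
c(m) = -14/3 (c(m) = -20/3 + 2 = -14/3)
((-39 + 59) + c(12))² = ((-39 + 59) - 14/3)² = (20 - 14/3)² = (46/3)² = 2116/9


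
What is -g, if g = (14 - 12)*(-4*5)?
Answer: 40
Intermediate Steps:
g = -40 (g = 2*(-20) = -40)
-g = -1*(-40) = 40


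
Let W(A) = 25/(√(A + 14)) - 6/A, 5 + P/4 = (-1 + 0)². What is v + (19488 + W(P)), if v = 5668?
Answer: 201251/8 - 25*I*√2/2 ≈ 25156.0 - 17.678*I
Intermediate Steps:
P = -16 (P = -20 + 4*(-1 + 0)² = -20 + 4*(-1)² = -20 + 4*1 = -20 + 4 = -16)
W(A) = -6/A + 25/√(14 + A) (W(A) = 25/(√(14 + A)) - 6/A = 25/√(14 + A) - 6/A = -6/A + 25/√(14 + A))
v + (19488 + W(P)) = 5668 + (19488 + (-6/(-16) + 25/√(14 - 16))) = 5668 + (19488 + (-6*(-1/16) + 25/√(-2))) = 5668 + (19488 + (3/8 + 25*(-I*√2/2))) = 5668 + (19488 + (3/8 - 25*I*√2/2)) = 5668 + (155907/8 - 25*I*√2/2) = 201251/8 - 25*I*√2/2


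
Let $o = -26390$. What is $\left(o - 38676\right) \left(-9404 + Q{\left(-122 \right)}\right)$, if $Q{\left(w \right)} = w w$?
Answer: $-356561680$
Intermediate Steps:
$Q{\left(w \right)} = w^{2}$
$\left(o - 38676\right) \left(-9404 + Q{\left(-122 \right)}\right) = \left(-26390 - 38676\right) \left(-9404 + \left(-122\right)^{2}\right) = - 65066 \left(-9404 + 14884\right) = \left(-65066\right) 5480 = -356561680$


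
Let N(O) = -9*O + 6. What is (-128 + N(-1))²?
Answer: 12769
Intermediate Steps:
N(O) = 6 - 9*O
(-128 + N(-1))² = (-128 + (6 - 9*(-1)))² = (-128 + (6 + 9))² = (-128 + 15)² = (-113)² = 12769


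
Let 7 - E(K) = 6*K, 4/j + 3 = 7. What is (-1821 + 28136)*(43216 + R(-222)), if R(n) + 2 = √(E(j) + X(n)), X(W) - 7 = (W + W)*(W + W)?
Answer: 1137176410 + 52630*√49286 ≈ 1.1489e+9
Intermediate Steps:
j = 1 (j = 4/(-3 + 7) = 4/4 = 4*(¼) = 1)
E(K) = 7 - 6*K
X(W) = 7 + 4*W² (X(W) = 7 + (W + W)*(W + W) = 7 + (2*W)*(2*W) = 7 + 4*W²)
R(n) = -2 + √(8 + 4*n²) (R(n) = -2 + √((7 - 6*1) + (7 + 4*n²)) = -2 + √((7 - 6) + (7 + 4*n²)) = -2 + √(1 + (7 + 4*n²)) = -2 + √(8 + 4*n²))
(-1821 + 28136)*(43216 + R(-222)) = (-1821 + 28136)*(43216 + (-2 + 2*√(2 + (-222)²))) = 26315*(43216 + (-2 + 2*√(2 + 49284))) = 26315*(43216 + (-2 + 2*√49286)) = 26315*(43214 + 2*√49286) = 1137176410 + 52630*√49286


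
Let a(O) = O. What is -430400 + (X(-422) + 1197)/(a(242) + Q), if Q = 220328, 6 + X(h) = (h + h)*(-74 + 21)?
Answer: -94933282077/220570 ≈ -4.3040e+5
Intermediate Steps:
X(h) = -6 - 106*h (X(h) = -6 + (h + h)*(-74 + 21) = -6 + (2*h)*(-53) = -6 - 106*h)
-430400 + (X(-422) + 1197)/(a(242) + Q) = -430400 + ((-6 - 106*(-422)) + 1197)/(242 + 220328) = -430400 + ((-6 + 44732) + 1197)/220570 = -430400 + (44726 + 1197)*(1/220570) = -430400 + 45923*(1/220570) = -430400 + 45923/220570 = -94933282077/220570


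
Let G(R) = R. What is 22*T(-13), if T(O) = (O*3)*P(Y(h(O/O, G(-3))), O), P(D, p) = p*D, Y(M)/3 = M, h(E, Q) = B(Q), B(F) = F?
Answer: -100386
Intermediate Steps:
h(E, Q) = Q
Y(M) = 3*M
P(D, p) = D*p
T(O) = -27*O**2 (T(O) = (O*3)*((3*(-3))*O) = (3*O)*(-9*O) = -27*O**2)
22*T(-13) = 22*(-27*(-13)**2) = 22*(-27*169) = 22*(-4563) = -100386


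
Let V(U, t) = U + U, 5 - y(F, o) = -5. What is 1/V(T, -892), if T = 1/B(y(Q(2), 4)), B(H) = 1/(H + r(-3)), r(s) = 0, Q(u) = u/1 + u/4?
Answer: 1/20 ≈ 0.050000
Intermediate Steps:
Q(u) = 5*u/4 (Q(u) = u*1 + u*(1/4) = u + u/4 = 5*u/4)
y(F, o) = 10 (y(F, o) = 5 - 1*(-5) = 5 + 5 = 10)
B(H) = 1/H (B(H) = 1/(H + 0) = 1/H)
T = 10 (T = 1/(1/10) = 10)
V(U, t) = 2*U
1/V(T, -892) = 1/(2*10) = 1/20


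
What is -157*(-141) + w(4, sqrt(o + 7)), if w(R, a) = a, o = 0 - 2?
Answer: 22137 + sqrt(5) ≈ 22139.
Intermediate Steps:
o = -2
-157*(-141) + w(4, sqrt(o + 7)) = -157*(-141) + sqrt(-2 + 7) = 22137 + sqrt(5)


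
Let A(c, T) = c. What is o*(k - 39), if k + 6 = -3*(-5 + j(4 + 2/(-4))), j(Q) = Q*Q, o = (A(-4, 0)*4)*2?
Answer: 2136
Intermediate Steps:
o = -32 (o = -4*4*2 = -16*2 = -32)
j(Q) = Q**2
k = -111/4 (k = -6 - 3*(-5 + (4 + 2/(-4))**2) = -6 - 3*(-5 + (4 + 2*(-1/4))**2) = -6 - 3*(-5 + (4 - 1/2)**2) = -6 - 3*(-5 + (7/2)**2) = -6 - 3*(-5 + 49/4) = -6 - 3*29/4 = -6 - 87/4 = -111/4 ≈ -27.750)
o*(k - 39) = -32*(-111/4 - 39) = -32*(-267/4) = 2136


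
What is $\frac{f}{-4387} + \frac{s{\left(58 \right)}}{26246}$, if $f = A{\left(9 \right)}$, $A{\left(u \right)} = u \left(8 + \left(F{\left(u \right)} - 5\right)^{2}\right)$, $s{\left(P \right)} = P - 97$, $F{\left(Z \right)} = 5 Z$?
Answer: $- \frac{380003205}{115141202} \approx -3.3003$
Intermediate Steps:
$s{\left(P \right)} = -97 + P$
$A{\left(u \right)} = u \left(8 + \left(-5 + 5 u\right)^{2}\right)$ ($A{\left(u \right)} = u \left(8 + \left(5 u - 5\right)^{2}\right) = u \left(8 + \left(-5 + 5 u\right)^{2}\right)$)
$f = 14472$ ($f = 9 \left(8 + 25 \left(-1 + 9\right)^{2}\right) = 9 \left(8 + 25 \cdot 8^{2}\right) = 9 \left(8 + 25 \cdot 64\right) = 9 \left(8 + 1600\right) = 9 \cdot 1608 = 14472$)
$\frac{f}{-4387} + \frac{s{\left(58 \right)}}{26246} = \frac{14472}{-4387} + \frac{-97 + 58}{26246} = 14472 \left(- \frac{1}{4387}\right) - \frac{39}{26246} = - \frac{14472}{4387} - \frac{39}{26246} = - \frac{380003205}{115141202}$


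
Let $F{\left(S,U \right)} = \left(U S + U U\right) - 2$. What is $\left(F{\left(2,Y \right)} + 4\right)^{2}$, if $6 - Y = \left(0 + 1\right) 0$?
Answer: $2500$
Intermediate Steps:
$Y = 6$ ($Y = 6 - \left(0 + 1\right) 0 = 6 - 1 \cdot 0 = 6 - 0 = 6 + 0 = 6$)
$F{\left(S,U \right)} = -2 + U^{2} + S U$ ($F{\left(S,U \right)} = \left(S U + U^{2}\right) - 2 = \left(U^{2} + S U\right) - 2 = -2 + U^{2} + S U$)
$\left(F{\left(2,Y \right)} + 4\right)^{2} = \left(\left(-2 + 6^{2} + 2 \cdot 6\right) + 4\right)^{2} = \left(\left(-2 + 36 + 12\right) + 4\right)^{2} = \left(46 + 4\right)^{2} = 50^{2} = 2500$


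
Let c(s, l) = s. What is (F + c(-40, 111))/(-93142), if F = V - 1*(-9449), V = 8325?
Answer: -8867/46571 ≈ -0.19040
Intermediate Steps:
F = 17774 (F = 8325 - 1*(-9449) = 8325 + 9449 = 17774)
(F + c(-40, 111))/(-93142) = (17774 - 40)/(-93142) = 17734*(-1/93142) = -8867/46571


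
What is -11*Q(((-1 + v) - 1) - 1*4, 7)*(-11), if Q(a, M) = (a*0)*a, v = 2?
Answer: 0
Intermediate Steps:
Q(a, M) = 0 (Q(a, M) = 0*a = 0)
-11*Q(((-1 + v) - 1) - 1*4, 7)*(-11) = -11*0*(-11) = 0*(-11) = 0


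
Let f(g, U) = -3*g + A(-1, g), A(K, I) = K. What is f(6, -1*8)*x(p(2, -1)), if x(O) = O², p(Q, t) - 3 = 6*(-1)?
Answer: -171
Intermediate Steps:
p(Q, t) = -3 (p(Q, t) = 3 + 6*(-1) = 3 - 6 = -3)
f(g, U) = -1 - 3*g (f(g, U) = -3*g - 1 = -1 - 3*g)
f(6, -1*8)*x(p(2, -1)) = (-1 - 3*6)*(-3)² = (-1 - 18)*9 = -19*9 = -171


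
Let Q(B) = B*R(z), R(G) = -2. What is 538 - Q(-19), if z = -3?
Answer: 500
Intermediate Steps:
Q(B) = -2*B (Q(B) = B*(-2) = -2*B)
538 - Q(-19) = 538 - (-2)*(-19) = 538 - 1*38 = 538 - 38 = 500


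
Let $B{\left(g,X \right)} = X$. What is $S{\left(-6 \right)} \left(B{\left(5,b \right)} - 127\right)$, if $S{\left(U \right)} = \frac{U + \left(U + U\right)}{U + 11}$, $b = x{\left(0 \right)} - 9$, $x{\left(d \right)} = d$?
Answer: $\frac{2448}{5} \approx 489.6$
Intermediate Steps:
$b = -9$ ($b = 0 - 9 = -9$)
$S{\left(U \right)} = \frac{3 U}{11 + U}$ ($S{\left(U \right)} = \frac{U + 2 U}{11 + U} = \frac{3 U}{11 + U}$)
$S{\left(-6 \right)} \left(B{\left(5,b \right)} - 127\right) = 3 \left(-6\right) \frac{1}{11 - 6} \left(-9 - 127\right) = 3 \left(-6\right) \frac{1}{5} \left(-136\right) = \left(- \frac{18}{5}\right) \left(-136\right) = \frac{2448}{5}$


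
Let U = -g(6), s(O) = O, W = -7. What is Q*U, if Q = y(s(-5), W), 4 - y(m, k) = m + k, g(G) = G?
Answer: -96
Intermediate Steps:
y(m, k) = 4 - k - m (y(m, k) = 4 - (m + k) = 4 - (k + m) = 4 + (-k - m) = 4 - k - m)
U = -6 (U = -1*6 = -6)
Q = 16 (Q = 4 - 1*(-7) - 1*(-5) = 4 + 7 + 5 = 16)
Q*U = 16*(-6) = -96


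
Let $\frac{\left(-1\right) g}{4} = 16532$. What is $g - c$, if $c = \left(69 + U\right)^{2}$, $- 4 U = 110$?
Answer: $- \frac{271401}{4} \approx -67850.0$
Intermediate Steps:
$U = - \frac{55}{2}$ ($U = \left(- \frac{1}{4}\right) 110 = - \frac{55}{2} \approx -27.5$)
$g = -66128$ ($g = \left(-4\right) 16532 = -66128$)
$c = \frac{6889}{4}$ ($c = \left(69 - \frac{55}{2}\right)^{2} = \left(\frac{83}{2}\right)^{2} = \frac{6889}{4} \approx 1722.3$)
$g - c = -66128 - \frac{6889}{4} = - \frac{271401}{4}$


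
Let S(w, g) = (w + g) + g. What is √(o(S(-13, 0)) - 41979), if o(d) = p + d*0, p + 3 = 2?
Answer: 2*I*√10495 ≈ 204.89*I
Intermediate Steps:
p = -1 (p = -3 + 2 = -1)
S(w, g) = w + 2*g (S(w, g) = (g + w) + g = w + 2*g)
o(d) = -1 (o(d) = -1 + d*0 = -1 + 0 = -1)
√(o(S(-13, 0)) - 41979) = √(-1 - 41979) = √(-41980) = 2*I*√10495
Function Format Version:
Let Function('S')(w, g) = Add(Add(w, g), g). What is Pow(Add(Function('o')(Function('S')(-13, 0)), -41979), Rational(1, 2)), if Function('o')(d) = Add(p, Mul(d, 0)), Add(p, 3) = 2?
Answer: Mul(2, I, Pow(10495, Rational(1, 2))) ≈ Mul(204.89, I)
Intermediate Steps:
p = -1 (p = Add(-3, 2) = -1)
Function('S')(w, g) = Add(w, Mul(2, g)) (Function('S')(w, g) = Add(Add(g, w), g) = Add(w, Mul(2, g)))
Function('o')(d) = -1 (Function('o')(d) = Add(-1, Mul(d, 0)) = Add(-1, 0) = -1)
Pow(Add(Function('o')(Function('S')(-13, 0)), -41979), Rational(1, 2)) = Pow(Add(-1, -41979), Rational(1, 2)) = Pow(-41980, Rational(1, 2)) = Mul(2, I, Pow(10495, Rational(1, 2)))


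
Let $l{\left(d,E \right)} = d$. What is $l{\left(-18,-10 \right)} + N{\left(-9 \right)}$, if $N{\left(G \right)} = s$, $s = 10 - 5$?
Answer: $-13$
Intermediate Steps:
$s = 5$ ($s = 10 - 5 = 5$)
$N{\left(G \right)} = 5$
$l{\left(-18,-10 \right)} + N{\left(-9 \right)} = -18 + 5 = -13$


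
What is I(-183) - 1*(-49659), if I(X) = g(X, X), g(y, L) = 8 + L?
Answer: 49484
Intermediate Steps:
I(X) = 8 + X
I(-183) - 1*(-49659) = (8 - 183) - 1*(-49659) = -175 + 49659 = 49484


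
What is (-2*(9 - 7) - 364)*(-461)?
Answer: 169648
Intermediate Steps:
(-2*(9 - 7) - 364)*(-461) = (-2*2 - 364)*(-461) = (-4 - 364)*(-461) = -368*(-461) = 169648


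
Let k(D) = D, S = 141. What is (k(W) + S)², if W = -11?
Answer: 16900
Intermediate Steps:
(k(W) + S)² = (-11 + 141)² = 130² = 16900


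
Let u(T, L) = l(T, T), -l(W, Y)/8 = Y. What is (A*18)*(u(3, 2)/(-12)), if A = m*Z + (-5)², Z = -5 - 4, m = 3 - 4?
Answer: 1224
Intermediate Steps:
l(W, Y) = -8*Y
m = -1
u(T, L) = -8*T
Z = -9
A = 34 (A = -1*(-9) + (-5)² = 9 + 25 = 34)
(A*18)*(u(3, 2)/(-12)) = (34*18)*(-8*3/(-12)) = 612*(-24*(-1/12)) = 612*2 = 1224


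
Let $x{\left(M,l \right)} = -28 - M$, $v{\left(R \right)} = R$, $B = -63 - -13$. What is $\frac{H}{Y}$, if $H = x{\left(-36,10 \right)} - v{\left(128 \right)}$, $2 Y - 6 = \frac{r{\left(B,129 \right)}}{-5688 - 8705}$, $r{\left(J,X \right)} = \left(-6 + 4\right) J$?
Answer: $- \frac{1727160}{43129} \approx -40.046$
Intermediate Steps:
$B = -50$ ($B = -63 + 13 = -50$)
$r{\left(J,X \right)} = - 2 J$
$Y = \frac{43129}{14393}$ ($Y = 3 + \frac{\left(-2\right) \left(-50\right) \frac{1}{-5688 - 8705}}{2} = 3 + \frac{100 \frac{1}{-5688 - 8705}}{2} = 3 + \frac{100 \frac{1}{-14393}}{2} = 3 + \frac{100 \left(- \frac{1}{14393}\right)}{2} = 3 + \frac{1}{2} \left(- \frac{100}{14393}\right) = 3 - \frac{50}{14393} = \frac{43129}{14393} \approx 2.9965$)
$H = -120$ ($H = \left(-28 - -36\right) - 128 = \left(-28 + 36\right) - 128 = 8 - 128 = -120$)
$\frac{H}{Y} = - \frac{120}{\frac{43129}{14393}} = \left(-120\right) \frac{14393}{43129} = - \frac{1727160}{43129}$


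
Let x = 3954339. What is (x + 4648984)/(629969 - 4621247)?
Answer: -8603323/3991278 ≈ -2.1555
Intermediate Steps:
(x + 4648984)/(629969 - 4621247) = (3954339 + 4648984)/(629969 - 4621247) = 8603323/(-3991278) = 8603323*(-1/3991278) = -8603323/3991278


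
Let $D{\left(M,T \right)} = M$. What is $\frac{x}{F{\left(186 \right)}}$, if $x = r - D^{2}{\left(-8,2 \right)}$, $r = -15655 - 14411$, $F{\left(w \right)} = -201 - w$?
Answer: $\frac{30130}{387} \approx 77.855$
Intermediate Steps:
$r = -30066$
$x = -30130$ ($x = -30066 - \left(-8\right)^{2} = -30066 - 64 = -30130$)
$\frac{x}{F{\left(186 \right)}} = - \frac{30130}{-201 - 186} = - \frac{30130}{-387} = \left(-30130\right) \left(- \frac{1}{387}\right) = \frac{30130}{387}$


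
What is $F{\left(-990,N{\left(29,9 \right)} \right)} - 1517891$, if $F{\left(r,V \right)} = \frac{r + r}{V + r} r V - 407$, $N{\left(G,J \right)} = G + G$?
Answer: $- \frac{382186334}{233} \approx -1.6403 \cdot 10^{6}$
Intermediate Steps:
$N{\left(G,J \right)} = 2 G$
$F{\left(r,V \right)} = -407 + \frac{2 V r^{2}}{V + r}$ ($F{\left(r,V \right)} = \frac{2 r}{V + r} r V - 407 = \frac{2 r^{2}}{V + r} V - 407 = \frac{2 V r^{2}}{V + r} - 407 = -407 + \frac{2 V r^{2}}{V + r}$)
$F{\left(-990,N{\left(29,9 \right)} \right)} - 1517891 = \frac{- 407 \cdot 2 \cdot 29 - -402930 + 2 \cdot 2 \cdot 29 \left(-990\right)^{2}}{2 \cdot 29 - 990} - 1517891 = \frac{\left(-407\right) 58 + 402930 + 2 \cdot 58 \cdot 980100}{58 - 990} - 1517891 = \frac{-23606 + 402930 + 113691600}{-932} - 1517891 = \left(- \frac{1}{932}\right) 114070924 - 1517891 = - \frac{28517731}{233} - 1517891 = - \frac{382186334}{233}$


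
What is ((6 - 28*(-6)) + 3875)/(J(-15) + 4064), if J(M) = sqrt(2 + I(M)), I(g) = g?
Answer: 16455136/16516109 - 4049*I*sqrt(13)/16516109 ≈ 0.99631 - 0.00088392*I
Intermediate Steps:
J(M) = sqrt(2 + M)
((6 - 28*(-6)) + 3875)/(J(-15) + 4064) = ((6 - 28*(-6)) + 3875)/(sqrt(2 - 15) + 4064) = ((6 + 168) + 3875)/(sqrt(-13) + 4064) = (174 + 3875)/(I*sqrt(13) + 4064) = 4049/(4064 + I*sqrt(13))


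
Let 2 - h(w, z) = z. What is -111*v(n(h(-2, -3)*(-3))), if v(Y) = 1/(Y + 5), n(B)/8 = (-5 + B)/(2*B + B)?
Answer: -999/77 ≈ -12.974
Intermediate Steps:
h(w, z) = 2 - z
n(B) = 8*(-5 + B)/(3*B) (n(B) = 8*((-5 + B)/(2*B + B)) = 8*((-5 + B)/((3*B))) = 8*((-5 + B)*(1/(3*B))) = 8*((-5 + B)/(3*B)) = 8*(-5 + B)/(3*B))
v(Y) = 1/(5 + Y)
-111*v(n(h(-2, -3)*(-3))) = -111/(5 + 8*(-5 + (2 - 1*(-3))*(-3))/(3*(((2 - 1*(-3))*(-3))))) = -111/(5 + 8*(-5 + (2 + 3)*(-3))/(3*(((2 + 3)*(-3))))) = -111/(5 + 8*(-5 + 5*(-3))/(3*((5*(-3))))) = -111/(5 + (8/3)*(-5 - 15)/(-15)) = -111/(5 + (8/3)*(-1/15)*(-20)) = -111/(5 + 32/9) = -111/77/9 = -111*9/77 = -999/77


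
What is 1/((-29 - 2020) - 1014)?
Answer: -1/3063 ≈ -0.00032648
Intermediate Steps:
1/((-29 - 2020) - 1014) = 1/(-2049 - 1014) = 1/(-3063) = -1/3063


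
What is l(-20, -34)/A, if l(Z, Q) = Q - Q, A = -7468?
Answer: 0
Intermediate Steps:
l(Z, Q) = 0
l(-20, -34)/A = 0/(-7468) = 0*(-1/7468) = 0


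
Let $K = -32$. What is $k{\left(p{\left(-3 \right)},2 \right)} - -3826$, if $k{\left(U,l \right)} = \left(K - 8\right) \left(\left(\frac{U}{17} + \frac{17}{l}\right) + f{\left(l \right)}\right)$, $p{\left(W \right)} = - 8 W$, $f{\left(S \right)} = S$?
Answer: $\frac{56942}{17} \approx 3349.5$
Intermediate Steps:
$k{\left(U,l \right)} = - \frac{680}{l} - 40 l - \frac{40 U}{17}$ ($k{\left(U,l \right)} = \left(-32 - 8\right) \left(\left(\frac{U}{17} + \frac{17}{l}\right) + l\right) = - 40 \left(\left(U \frac{1}{17} + \frac{17}{l}\right) + l\right) = - 40 \left(\left(\frac{U}{17} + \frac{17}{l}\right) + l\right) = - 40 \left(\left(\frac{17}{l} + \frac{U}{17}\right) + l\right) = - 40 \left(l + \frac{17}{l} + \frac{U}{17}\right) = - \frac{680}{l} - 40 l - \frac{40 U}{17}$)
$k{\left(p{\left(-3 \right)},2 \right)} - -3826 = \left(- \frac{680}{2} - 80 - \frac{40 \left(\left(-8\right) \left(-3\right)\right)}{17}\right) - -3826 = \left(\left(-680\right) \frac{1}{2} - 80 - \frac{960}{17}\right) + 3826 = \left(-340 - 80 - \frac{960}{17}\right) + 3826 = - \frac{8100}{17} + 3826 = \frac{56942}{17}$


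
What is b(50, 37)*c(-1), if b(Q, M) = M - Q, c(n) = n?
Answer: 13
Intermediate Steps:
b(50, 37)*c(-1) = (37 - 1*50)*(-1) = (37 - 50)*(-1) = -13*(-1) = 13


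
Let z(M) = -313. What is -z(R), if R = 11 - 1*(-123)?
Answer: 313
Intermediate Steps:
R = 134 (R = 11 + 123 = 134)
-z(R) = -1*(-313) = 313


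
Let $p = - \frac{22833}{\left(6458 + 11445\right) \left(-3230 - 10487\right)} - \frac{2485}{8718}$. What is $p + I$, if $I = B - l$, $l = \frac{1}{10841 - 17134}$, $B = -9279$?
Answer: $- \frac{100255359147803903}{10804211898942} \approx -9279.3$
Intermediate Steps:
$l = - \frac{1}{6293}$ ($l = \frac{1}{-6293} = - \frac{1}{6293} \approx -0.00015891$)
$p = - \frac{14187347387}{49788994926}$ ($p = - \frac{22833}{17903 \left(-13717\right)} - \frac{2485}{8718} = - \frac{22833}{-245575451} - \frac{2485}{8718} = \left(-22833\right) \left(- \frac{1}{245575451}\right) - \frac{2485}{8718} = \frac{531}{5711057} - \frac{2485}{8718} = - \frac{14187347387}{49788994926} \approx -0.28495$)
$I = - \frac{58392746}{6293}$ ($I = -9279 - - \frac{1}{6293} = -9279 + \frac{1}{6293} = - \frac{58392746}{6293} \approx -9279.0$)
$p + I = - \frac{14187347387}{49788994926} - \frac{58392746}{6293} = - \frac{100255359147803903}{10804211898942}$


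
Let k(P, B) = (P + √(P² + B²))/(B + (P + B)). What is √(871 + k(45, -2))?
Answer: √(1465996 + 41*√2029)/41 ≈ 29.550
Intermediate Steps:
k(P, B) = (P + √(B² + P²))/(P + 2*B) (k(P, B) = (P + √(B² + P²))/(B + (B + P)) = (P + √(B² + P²))/(P + 2*B))
√(871 + k(45, -2)) = √(871 + (45 + √((-2)² + 45²))/(45 + 2*(-2))) = √(871 + (45 + √(4 + 2025))/(45 - 4)) = √(871 + (45 + √2029)/41) = √(871 + (45/41 + √2029/41)) = √(35756/41 + √2029/41)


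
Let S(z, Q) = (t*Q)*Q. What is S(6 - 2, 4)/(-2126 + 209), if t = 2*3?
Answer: -32/639 ≈ -0.050078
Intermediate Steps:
t = 6
S(z, Q) = 6*Q**2 (S(z, Q) = (6*Q)*Q = 6*Q**2)
S(6 - 2, 4)/(-2126 + 209) = (6*4**2)/(-2126 + 209) = (6*16)/(-1917) = 96*(-1/1917) = -32/639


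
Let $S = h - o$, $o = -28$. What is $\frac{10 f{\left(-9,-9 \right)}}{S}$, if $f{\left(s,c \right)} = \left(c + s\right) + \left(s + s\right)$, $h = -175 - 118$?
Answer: $\frac{72}{53} \approx 1.3585$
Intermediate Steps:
$h = -293$
$f{\left(s,c \right)} = c + 3 s$ ($f{\left(s,c \right)} = \left(c + s\right) + 2 s = c + 3 s$)
$S = -265$ ($S = -293 - -28 = -293 + 28 = -265$)
$\frac{10 f{\left(-9,-9 \right)}}{S} = \frac{10 \left(-9 + 3 \left(-9\right)\right)}{-265} = 10 \left(-9 - 27\right) \left(- \frac{1}{265}\right) = 10 \left(-36\right) \left(- \frac{1}{265}\right) = \left(-360\right) \left(- \frac{1}{265}\right) = \frac{72}{53}$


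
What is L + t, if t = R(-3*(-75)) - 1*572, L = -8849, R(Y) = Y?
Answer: -9196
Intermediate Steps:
t = -347 (t = -3*(-75) - 1*572 = 225 - 572 = -347)
L + t = -8849 - 347 = -9196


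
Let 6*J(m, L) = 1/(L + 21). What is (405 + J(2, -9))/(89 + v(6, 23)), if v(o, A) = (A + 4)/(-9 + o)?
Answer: 29161/5760 ≈ 5.0627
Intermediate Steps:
v(o, A) = (4 + A)/(-9 + o)
J(m, L) = 1/(6*(21 + L)) (J(m, L) = 1/(6*(L + 21)) = 1/(6*(21 + L)))
(405 + J(2, -9))/(89 + v(6, 23)) = (405 + 1/(6*(21 - 9)))/(89 + (4 + 23)/(-9 + 6)) = (405 + (1/6)/12)/(89 + 27/(-3)) = (405 + (1/6)*(1/12))/(89 - 1/3*27) = (405 + 1/72)/(89 - 9) = (29161/72)/80 = (29161/72)*(1/80) = 29161/5760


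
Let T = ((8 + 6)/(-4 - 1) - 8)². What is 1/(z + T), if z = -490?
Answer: -25/9334 ≈ -0.0026784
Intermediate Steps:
T = 2916/25 (T = (14/(-5) - 8)² = (14*(-⅕) - 8)² = (-14/5 - 8)² = (-54/5)² = 2916/25 ≈ 116.64)
1/(z + T) = 1/(-490 + 2916/25) = 1/(-9334/25) = -25/9334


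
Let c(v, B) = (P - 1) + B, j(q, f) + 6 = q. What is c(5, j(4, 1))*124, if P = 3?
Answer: 0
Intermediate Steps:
j(q, f) = -6 + q
c(v, B) = 2 + B (c(v, B) = (3 - 1) + B = 2 + B)
c(5, j(4, 1))*124 = (2 + (-6 + 4))*124 = (2 - 2)*124 = 0*124 = 0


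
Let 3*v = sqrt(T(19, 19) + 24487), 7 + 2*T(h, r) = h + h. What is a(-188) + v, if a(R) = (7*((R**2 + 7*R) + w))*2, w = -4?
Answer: 476336 + 33*sqrt(10)/2 ≈ 4.7639e+5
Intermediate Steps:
T(h, r) = -7/2 + h (T(h, r) = -7/2 + (h + h)/2 = -7/2 + (2*h)/2 = -7/2 + h)
a(R) = -56 + 14*R**2 + 98*R (a(R) = (7*((R**2 + 7*R) - 4))*2 = (7*(-4 + R**2 + 7*R))*2 = (-28 + 7*R**2 + 49*R)*2 = -56 + 14*R**2 + 98*R)
v = 33*sqrt(10)/2 (v = sqrt((-7/2 + 19) + 24487)/3 = sqrt(31/2 + 24487)/3 = sqrt(49005/2)/3 = (99*sqrt(10)/2)/3 = 33*sqrt(10)/2 ≈ 52.178)
a(-188) + v = (-56 + 14*(-188)**2 + 98*(-188)) + 33*sqrt(10)/2 = (-56 + 14*35344 - 18424) + 33*sqrt(10)/2 = (-56 + 494816 - 18424) + 33*sqrt(10)/2 = 476336 + 33*sqrt(10)/2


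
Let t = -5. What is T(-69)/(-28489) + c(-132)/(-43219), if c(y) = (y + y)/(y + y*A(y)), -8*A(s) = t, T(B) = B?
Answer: 38311619/16006459183 ≈ 0.0023935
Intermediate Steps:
A(s) = 5/8 (A(s) = -1/8*(-5) = 5/8)
c(y) = 16/13 (c(y) = (y + y)/(y + y*(5/8)) = (2*y)/(y + 5*y/8) = (2*y)/((13*y/8)) = (2*y)*(8/(13*y)) = 16/13)
T(-69)/(-28489) + c(-132)/(-43219) = -69/(-28489) + (16/13)/(-43219) = -69*(-1/28489) + (16/13)*(-1/43219) = 69/28489 - 16/561847 = 38311619/16006459183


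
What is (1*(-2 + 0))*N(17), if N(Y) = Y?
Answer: -34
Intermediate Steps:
(1*(-2 + 0))*N(17) = (1*(-2 + 0))*17 = (1*(-2))*17 = -2*17 = -34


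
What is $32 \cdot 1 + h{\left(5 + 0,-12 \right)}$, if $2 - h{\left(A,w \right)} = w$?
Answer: $46$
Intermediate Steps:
$h{\left(A,w \right)} = 2 - w$
$32 \cdot 1 + h{\left(5 + 0,-12 \right)} = 32 \cdot 1 + \left(2 - -12\right) = 32 + \left(2 + 12\right) = 32 + 14 = 46$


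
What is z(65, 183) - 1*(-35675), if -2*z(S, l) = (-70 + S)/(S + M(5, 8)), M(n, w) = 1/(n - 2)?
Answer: 13984615/392 ≈ 35675.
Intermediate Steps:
M(n, w) = 1/(-2 + n)
z(S, l) = -(-70 + S)/(2*(⅓ + S)) (z(S, l) = -(-70 + S)/(2*(S + 1/(-2 + 5))) = -(-70 + S)/(2*(S + 1/3)) = -(-70 + S)/(2*(S + ⅓)) = -(-70 + S)/(2*(⅓ + S)))
z(65, 183) - 1*(-35675) = 3*(70 - 1*65)/(2*(1 + 3*65)) - 1*(-35675) = 3*(70 - 65)/(2*(1 + 195)) + 35675 = (3/2)*5/196 + 35675 = (3/2)*(1/196)*5 + 35675 = 15/392 + 35675 = 13984615/392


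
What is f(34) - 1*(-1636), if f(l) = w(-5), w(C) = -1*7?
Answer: 1629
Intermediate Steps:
w(C) = -7
f(l) = -7
f(34) - 1*(-1636) = -7 - 1*(-1636) = -7 + 1636 = 1629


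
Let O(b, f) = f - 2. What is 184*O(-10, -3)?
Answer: -920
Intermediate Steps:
O(b, f) = -2 + f
184*O(-10, -3) = 184*(-2 - 3) = 184*(-5) = -920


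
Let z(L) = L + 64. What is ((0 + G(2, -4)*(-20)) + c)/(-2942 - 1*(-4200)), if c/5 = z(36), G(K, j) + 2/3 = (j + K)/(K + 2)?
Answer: 785/1887 ≈ 0.41600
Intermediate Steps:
z(L) = 64 + L
G(K, j) = -⅔ + (K + j)/(2 + K) (G(K, j) = -⅔ + (j + K)/(K + 2) = -⅔ + (K + j)/(2 + K))
c = 500 (c = 5*(64 + 36) = 5*100 = 500)
((0 + G(2, -4)*(-20)) + c)/(-2942 - 1*(-4200)) = ((0 + ((-4 + 2 + 3*(-4))/(3*(2 + 2)))*(-20)) + 500)/(-2942 - 1*(-4200)) = ((0 + ((⅓)*(-4 + 2 - 12)/4)*(-20)) + 500)/(-2942 + 4200) = ((0 + ((⅓)*(¼)*(-14))*(-20)) + 500)/1258 = ((0 - 7/6*(-20)) + 500)*(1/1258) = ((0 + 70/3) + 500)*(1/1258) = (70/3 + 500)*(1/1258) = (1570/3)*(1/1258) = 785/1887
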